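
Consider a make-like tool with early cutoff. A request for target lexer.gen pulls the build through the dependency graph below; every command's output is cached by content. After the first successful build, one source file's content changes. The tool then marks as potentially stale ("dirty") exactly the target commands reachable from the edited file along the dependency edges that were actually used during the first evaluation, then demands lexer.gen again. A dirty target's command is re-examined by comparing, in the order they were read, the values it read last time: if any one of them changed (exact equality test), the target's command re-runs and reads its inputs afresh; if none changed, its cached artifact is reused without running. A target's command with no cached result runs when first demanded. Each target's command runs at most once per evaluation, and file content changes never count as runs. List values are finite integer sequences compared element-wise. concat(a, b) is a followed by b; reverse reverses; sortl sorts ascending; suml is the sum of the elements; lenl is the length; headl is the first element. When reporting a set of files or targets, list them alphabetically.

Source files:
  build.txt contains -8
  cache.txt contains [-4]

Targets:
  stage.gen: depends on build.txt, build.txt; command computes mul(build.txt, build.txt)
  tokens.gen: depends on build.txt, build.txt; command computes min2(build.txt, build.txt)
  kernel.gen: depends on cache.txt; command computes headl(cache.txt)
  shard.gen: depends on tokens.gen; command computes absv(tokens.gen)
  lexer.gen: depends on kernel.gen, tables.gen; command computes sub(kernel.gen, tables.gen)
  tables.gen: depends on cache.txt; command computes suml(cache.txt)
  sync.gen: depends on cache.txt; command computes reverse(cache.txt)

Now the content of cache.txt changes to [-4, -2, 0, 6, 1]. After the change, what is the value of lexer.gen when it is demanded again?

Demanding lexer.gen again yields -5.

First demand of the output computes:
  kernel.gen = headl([-4]) = -4
  tables.gen = suml([-4]) = -4
  lexer.gen = sub(-4, -4) = 0

After the edit, cleaning proceeds:
  kernel.gen: a read changed (cache.txt [-4]->[-4, -2, 0, 6, 1]) — executes, giving -4 — identical to its old value.
  tables.gen: a read changed (cache.txt [-4]->[-4, -2, 0, 6, 1]) — executes, giving 1.
  lexer.gen: a read changed (tables.gen -4->1) — executes, giving -5.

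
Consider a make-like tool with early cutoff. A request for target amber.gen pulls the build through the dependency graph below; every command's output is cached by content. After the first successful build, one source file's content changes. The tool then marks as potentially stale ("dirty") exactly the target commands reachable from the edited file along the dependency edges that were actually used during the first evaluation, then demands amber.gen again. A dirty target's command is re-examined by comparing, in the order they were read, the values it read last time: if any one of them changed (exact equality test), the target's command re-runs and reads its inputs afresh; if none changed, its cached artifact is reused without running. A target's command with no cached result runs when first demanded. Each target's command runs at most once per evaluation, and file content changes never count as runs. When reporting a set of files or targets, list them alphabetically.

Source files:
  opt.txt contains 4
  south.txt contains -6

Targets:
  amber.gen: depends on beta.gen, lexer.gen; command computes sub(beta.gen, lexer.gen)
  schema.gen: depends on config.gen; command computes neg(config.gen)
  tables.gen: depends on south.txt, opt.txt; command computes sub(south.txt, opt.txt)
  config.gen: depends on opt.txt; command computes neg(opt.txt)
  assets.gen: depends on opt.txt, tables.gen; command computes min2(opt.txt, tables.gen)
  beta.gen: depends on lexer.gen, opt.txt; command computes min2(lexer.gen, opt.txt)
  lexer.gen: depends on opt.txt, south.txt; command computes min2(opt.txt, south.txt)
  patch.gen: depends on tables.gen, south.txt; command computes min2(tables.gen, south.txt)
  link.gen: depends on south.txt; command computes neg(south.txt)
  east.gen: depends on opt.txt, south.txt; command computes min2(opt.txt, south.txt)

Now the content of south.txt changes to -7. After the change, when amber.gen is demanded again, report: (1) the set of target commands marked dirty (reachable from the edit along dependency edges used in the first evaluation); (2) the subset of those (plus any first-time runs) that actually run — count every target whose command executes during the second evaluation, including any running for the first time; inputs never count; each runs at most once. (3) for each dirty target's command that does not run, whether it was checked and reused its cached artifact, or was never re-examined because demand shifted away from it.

First demand of the output computes:
  lexer.gen = min2(4, -6) = -6
  beta.gen = min2(-6, 4) = -6
  amber.gen = sub(-6, -6) = 0

After the edit, cleaning proceeds:
  lexer.gen: a read changed (south.txt -6->-7) — executes, giving -7.
  beta.gen: a read changed (lexer.gen -6->-7) — executes, giving -7.
  amber.gen: a read changed (beta.gen -6->-7; lexer.gen -6->-7) — executes, giving 0 — identical to its old value.

The edit dirties: amber.gen, beta.gen, lexer.gen.
3 target commands run: amber.gen, beta.gen, lexer.gen.
No dirty target's command escaped a run.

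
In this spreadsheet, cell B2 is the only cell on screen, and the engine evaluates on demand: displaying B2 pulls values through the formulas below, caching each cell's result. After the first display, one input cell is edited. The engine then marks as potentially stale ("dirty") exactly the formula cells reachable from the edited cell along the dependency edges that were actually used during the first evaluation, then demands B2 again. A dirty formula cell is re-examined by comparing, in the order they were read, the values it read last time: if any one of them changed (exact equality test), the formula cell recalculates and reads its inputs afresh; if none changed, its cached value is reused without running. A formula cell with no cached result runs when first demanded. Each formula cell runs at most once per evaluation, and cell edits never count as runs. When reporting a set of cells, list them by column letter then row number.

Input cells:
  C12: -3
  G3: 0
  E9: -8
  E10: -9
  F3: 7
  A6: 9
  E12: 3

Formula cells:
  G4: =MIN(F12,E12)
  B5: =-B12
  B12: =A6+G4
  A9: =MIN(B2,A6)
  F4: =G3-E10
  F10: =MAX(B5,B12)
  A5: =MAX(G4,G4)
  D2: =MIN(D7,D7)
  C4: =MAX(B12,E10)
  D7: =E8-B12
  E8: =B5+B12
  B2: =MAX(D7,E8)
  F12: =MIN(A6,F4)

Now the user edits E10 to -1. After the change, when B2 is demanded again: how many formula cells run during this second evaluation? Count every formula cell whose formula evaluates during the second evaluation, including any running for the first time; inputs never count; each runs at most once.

Run set: B2, B5, B12, D7, E8, F4, F12, G4 (8 run).

Initial pass — values computed on the first demand:
  F4 = 0 - -9 = 9
  F12 = MIN(9, 9) = 9
  G4 = MIN(9, 3) = 3
  B12 = 9 + 3 = 12
  B5 = -(12) = -12
  E8 = -12 + 12 = 0
  D7 = 0 - 12 = -12
  B2 = MAX(-12, 0) = 0

Second demand — change propagation:
  F4: re-runs because E10 -9->-1; new result 1.
  F12: re-runs because F4 9->1; new result 1.
  G4: re-runs because F12 9->1; new result 1.
  B12: re-runs because G4 3->1; new result 10.
  B5: re-runs because B12 12->10; new result -10.
  E8: re-runs because B5 -12->-10; B12 12->10; new result 0 (unchanged).
  D7: re-runs because B12 12->10; new result -10.
  B2: re-runs because D7 -12->-10; new result 0 (unchanged).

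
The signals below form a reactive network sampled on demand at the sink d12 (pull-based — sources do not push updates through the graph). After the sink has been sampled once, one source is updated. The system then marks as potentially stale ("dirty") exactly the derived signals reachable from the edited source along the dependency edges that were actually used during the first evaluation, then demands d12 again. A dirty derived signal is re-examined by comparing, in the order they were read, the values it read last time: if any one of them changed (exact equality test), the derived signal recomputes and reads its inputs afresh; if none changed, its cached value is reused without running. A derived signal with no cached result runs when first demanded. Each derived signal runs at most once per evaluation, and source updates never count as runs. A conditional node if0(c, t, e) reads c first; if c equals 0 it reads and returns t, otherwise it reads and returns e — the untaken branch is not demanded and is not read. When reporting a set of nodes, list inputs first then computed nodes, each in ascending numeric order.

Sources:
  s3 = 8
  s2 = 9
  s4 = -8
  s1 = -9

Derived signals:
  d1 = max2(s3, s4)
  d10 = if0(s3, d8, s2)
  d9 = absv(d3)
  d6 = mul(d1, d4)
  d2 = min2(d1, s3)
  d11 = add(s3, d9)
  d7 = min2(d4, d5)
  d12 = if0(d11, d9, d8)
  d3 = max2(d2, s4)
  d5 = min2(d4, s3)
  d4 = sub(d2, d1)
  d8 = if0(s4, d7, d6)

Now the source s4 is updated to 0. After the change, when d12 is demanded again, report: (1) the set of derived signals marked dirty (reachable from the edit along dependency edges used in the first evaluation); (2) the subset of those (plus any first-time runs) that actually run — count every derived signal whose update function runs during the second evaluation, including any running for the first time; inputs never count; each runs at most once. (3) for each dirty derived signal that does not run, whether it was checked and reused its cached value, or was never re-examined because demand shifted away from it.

Dirty set: d1, d2, d3, d4, d6, d8, d9, d11, d12.
Run set: d1, d3, d5, d7, d8 (5 run).
Re-examined without running (cache reused): d2, d4, d9, d11, d12.
Left stale — demand moved off them: d6.
The important point: the flipped condition redirects demand; d6 is left stale, never re-checked.

Initial pass — values computed on the first demand:
  d1 = max2(8, -8) = 8
  d2 = min2(8, 8) = 8
  d3 = max2(8, -8) = 8
  d4 = sub(8, 8) = 0
  d6 = mul(8, 0) = 0
  d8 = if0(s4=-8 -> else branch d6) = 0
  d9 = absv(8) = 8
  d11 = add(8, 8) = 16
  d12 = if0(d11=16 -> else branch d8) = 0

Second demand — change propagation:
  d1: re-runs because s4 -8->0; new result 8 (unchanged).
  d2: re-examined; everything it read last time is the same (d1 unchanged, s3 unchanged) — cache 8 kept, no run.
  d3: re-runs because s4 -8->0; new result 8 (unchanged).
  d4: re-examined; everything it read last time is the same (d2 unchanged, d1 unchanged) — cache 0 kept, no run.
  d5: newly demanded (no cache) — executes and yields 0.
  d6: dirty yet unreached — the second evaluation never asks for it.
  d7: newly demanded (no cache) — executes and yields 0.
  d8: re-runs because s4 -8->0; new result 0 (unchanged).
  d9: re-examined; everything it read last time is the same (d3 unchanged) — cache 8 kept, no run.
  d11: re-examined; everything it read last time is the same (s3 unchanged, d9 unchanged) — cache 16 kept, no run.
  d12: re-examined; everything it read last time is the same (d11 unchanged, d8 unchanged) — cache 0 kept, no run.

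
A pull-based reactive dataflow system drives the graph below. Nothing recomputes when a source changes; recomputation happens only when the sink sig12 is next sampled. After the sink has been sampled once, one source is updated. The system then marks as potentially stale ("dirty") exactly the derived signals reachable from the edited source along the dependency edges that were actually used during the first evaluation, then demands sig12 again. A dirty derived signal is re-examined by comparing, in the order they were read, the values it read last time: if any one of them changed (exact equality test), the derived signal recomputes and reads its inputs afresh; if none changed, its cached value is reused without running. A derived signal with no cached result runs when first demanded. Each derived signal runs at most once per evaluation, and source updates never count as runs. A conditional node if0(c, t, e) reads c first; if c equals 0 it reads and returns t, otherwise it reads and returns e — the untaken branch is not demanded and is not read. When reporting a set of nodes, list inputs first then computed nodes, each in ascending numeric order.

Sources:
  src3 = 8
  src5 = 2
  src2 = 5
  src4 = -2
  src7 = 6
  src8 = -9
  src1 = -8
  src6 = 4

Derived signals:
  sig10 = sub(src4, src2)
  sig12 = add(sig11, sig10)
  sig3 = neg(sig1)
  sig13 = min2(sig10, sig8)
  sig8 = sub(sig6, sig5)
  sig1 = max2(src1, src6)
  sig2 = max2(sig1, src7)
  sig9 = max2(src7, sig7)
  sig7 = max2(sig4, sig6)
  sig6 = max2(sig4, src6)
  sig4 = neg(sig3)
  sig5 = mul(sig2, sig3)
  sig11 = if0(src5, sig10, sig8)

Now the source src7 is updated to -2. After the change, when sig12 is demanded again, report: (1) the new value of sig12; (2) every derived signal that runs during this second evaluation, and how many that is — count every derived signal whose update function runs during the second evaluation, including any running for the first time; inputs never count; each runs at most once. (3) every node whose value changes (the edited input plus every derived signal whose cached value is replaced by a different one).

New value of sig12: 13.
Derived signals that run: sig2, sig5, sig8, sig11, sig12 — 5 in total.
Values that change: src7, sig2, sig5, sig8, sig11, sig12.

First evaluation (everything demanded from the output):
  sig1 = max2(-8, 4) = 4
  sig2 = max2(4, 6) = 6
  sig3 = neg(4) = -4
  sig4 = neg(-4) = 4
  sig5 = mul(6, -4) = -24
  sig6 = max2(4, 4) = 4
  sig8 = sub(4, -24) = 28
  sig10 = sub(-2, 5) = -7
  sig11 = if0(src5=2 -> else branch sig8) = 28
  sig12 = add(28, -7) = 21

Propagation after the edit:
  sig2: runs — src7 6->-2; result 4.
  sig5: runs — sig2 6->4; result -16.
  sig8: runs — sig5 -24->-16; result 20.
  sig11: runs — sig8 28->20; result 20.
  sig12: runs — sig11 28->20; result 13.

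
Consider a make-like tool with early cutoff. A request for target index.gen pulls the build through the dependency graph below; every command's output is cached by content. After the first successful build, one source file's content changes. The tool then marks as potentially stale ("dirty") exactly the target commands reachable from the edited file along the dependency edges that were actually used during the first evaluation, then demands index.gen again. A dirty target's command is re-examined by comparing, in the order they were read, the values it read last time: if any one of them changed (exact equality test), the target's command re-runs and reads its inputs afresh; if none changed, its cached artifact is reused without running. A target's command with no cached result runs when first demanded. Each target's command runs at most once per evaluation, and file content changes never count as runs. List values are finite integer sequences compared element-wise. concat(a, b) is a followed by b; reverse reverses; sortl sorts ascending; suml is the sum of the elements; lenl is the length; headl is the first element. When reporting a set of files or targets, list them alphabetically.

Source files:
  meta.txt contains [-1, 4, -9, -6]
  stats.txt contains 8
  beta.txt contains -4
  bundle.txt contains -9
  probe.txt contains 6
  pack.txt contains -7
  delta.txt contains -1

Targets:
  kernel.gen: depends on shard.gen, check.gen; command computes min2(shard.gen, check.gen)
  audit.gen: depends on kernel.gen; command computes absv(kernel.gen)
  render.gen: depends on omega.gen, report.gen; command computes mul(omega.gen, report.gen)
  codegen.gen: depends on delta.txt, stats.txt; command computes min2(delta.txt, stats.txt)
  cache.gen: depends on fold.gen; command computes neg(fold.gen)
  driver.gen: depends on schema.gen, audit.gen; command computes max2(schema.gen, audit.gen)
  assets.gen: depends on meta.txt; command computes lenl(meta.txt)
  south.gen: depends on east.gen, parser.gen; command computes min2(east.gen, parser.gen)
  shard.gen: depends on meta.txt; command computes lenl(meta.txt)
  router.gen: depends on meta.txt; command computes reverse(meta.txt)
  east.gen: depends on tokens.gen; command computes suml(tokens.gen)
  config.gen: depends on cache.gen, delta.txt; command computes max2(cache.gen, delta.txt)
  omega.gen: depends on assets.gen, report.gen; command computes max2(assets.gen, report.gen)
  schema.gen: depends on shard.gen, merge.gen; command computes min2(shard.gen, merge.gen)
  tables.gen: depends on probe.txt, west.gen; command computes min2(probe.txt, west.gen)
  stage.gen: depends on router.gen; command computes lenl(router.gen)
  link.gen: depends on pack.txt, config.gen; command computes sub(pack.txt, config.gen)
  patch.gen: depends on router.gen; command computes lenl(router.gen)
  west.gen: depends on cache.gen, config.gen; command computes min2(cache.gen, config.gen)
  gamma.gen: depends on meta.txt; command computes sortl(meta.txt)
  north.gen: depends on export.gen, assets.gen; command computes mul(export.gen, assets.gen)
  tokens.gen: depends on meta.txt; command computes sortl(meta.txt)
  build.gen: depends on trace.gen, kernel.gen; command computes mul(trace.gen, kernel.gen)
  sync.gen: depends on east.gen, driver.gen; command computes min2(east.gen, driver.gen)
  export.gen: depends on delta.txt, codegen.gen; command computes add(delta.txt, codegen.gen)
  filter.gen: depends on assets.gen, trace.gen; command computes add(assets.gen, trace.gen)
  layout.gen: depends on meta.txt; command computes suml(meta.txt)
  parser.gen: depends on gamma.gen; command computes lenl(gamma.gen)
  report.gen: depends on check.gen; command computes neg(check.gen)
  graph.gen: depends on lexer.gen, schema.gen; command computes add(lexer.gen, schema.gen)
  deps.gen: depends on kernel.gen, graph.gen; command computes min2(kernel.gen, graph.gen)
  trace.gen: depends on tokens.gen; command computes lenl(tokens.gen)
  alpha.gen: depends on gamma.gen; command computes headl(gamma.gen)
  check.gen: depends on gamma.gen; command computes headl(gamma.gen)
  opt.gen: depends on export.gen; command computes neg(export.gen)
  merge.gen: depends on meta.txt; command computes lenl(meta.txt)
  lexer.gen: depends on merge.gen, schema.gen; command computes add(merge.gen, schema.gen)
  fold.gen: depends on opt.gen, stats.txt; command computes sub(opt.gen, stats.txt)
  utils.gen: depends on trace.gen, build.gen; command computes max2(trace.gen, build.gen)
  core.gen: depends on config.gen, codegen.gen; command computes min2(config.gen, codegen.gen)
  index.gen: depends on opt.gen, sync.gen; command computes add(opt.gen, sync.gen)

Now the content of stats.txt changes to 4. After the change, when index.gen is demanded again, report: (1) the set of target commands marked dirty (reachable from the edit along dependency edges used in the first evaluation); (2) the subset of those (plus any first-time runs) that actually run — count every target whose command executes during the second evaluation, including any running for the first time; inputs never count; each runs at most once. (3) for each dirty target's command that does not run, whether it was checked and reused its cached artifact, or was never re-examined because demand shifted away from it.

First demand of the output computes:
  codegen.gen = min2(-1, 8) = -1
  export.gen = add(-1, -1) = -2
  gamma.gen = sortl([-1, 4, -9, -6]) = [-9, -6, -1, 4]
  check.gen = headl([-9, -6, -1, 4]) = -9
  merge.gen = lenl([-1, 4, -9, -6]) = 4
  opt.gen = neg(-2) = 2
  shard.gen = lenl([-1, 4, -9, -6]) = 4
  kernel.gen = min2(4, -9) = -9
  audit.gen = absv(-9) = 9
  schema.gen = min2(4, 4) = 4
  driver.gen = max2(4, 9) = 9
  tokens.gen = sortl([-1, 4, -9, -6]) = [-9, -6, -1, 4]
  east.gen = suml([-9, -6, -1, 4]) = -12
  sync.gen = min2(-12, 9) = -12
  index.gen = add(2, -12) = -10

After the edit, cleaning proceeds:
  codegen.gen: a read changed (stats.txt 8->4) — executes, giving -1 — identical to its old value.
  export.gen: dirty, but its reads are unchanged (delta.txt unchanged, codegen.gen unchanged); cached -2 stands.
  opt.gen: dirty, but its reads are unchanged (export.gen unchanged); cached 2 stands.
  index.gen: dirty, but its reads are unchanged (opt.gen unchanged, sync.gen unchanged); cached -10 stands.

Note the absorption at codegen.gen: it re-runs yet its value is the same, leaving the output's value untouched.

The edit dirties: codegen.gen, export.gen, index.gen, opt.gen.
1 target commands run: codegen.gen.
Cache hits after checking: export.gen, index.gen, opt.gen.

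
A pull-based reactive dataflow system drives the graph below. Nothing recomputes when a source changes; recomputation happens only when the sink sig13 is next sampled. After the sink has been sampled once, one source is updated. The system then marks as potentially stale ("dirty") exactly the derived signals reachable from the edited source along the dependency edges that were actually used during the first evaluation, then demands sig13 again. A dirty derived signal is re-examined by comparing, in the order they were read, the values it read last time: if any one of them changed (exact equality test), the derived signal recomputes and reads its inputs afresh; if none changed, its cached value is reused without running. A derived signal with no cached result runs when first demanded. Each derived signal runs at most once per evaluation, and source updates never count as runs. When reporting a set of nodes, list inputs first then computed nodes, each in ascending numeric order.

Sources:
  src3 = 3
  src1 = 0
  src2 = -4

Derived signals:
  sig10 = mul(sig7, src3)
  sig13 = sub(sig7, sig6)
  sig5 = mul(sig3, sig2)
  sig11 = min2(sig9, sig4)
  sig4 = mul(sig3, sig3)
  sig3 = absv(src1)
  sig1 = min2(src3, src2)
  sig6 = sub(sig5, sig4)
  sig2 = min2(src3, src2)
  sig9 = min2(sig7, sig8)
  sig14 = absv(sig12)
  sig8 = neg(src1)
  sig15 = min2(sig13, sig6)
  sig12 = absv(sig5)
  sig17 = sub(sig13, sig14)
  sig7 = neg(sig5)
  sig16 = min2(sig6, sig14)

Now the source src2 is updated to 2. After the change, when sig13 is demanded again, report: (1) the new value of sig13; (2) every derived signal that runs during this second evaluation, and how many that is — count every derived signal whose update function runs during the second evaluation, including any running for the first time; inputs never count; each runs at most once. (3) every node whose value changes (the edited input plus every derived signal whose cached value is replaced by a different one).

New value of sig13: 0.
Derived signals that run: sig2, sig5 — 2 in total.
Values that change: src2, sig2.
Key observation: the change is absorbed at sig5 — it re-runs but produces the same value, and the output's value is unchanged.

First evaluation (everything demanded from the output):
  sig2 = min2(3, -4) = -4
  sig3 = absv(0) = 0
  sig4 = mul(0, 0) = 0
  sig5 = mul(0, -4) = 0
  sig6 = sub(0, 0) = 0
  sig7 = neg(0) = 0
  sig13 = sub(0, 0) = 0

Propagation after the edit:
  sig2: runs — src2 -4->2; result 2.
  sig5: runs — sig2 -4->2; result 0 (same value as before).
  sig6: checked — values it read are unchanged (sig5 unchanged, sig4 unchanged); reused cached 0 without running.
  sig7: checked — values it read are unchanged (sig5 unchanged); reused cached 0 without running.
  sig13: checked — values it read are unchanged (sig7 unchanged, sig6 unchanged); reused cached 0 without running.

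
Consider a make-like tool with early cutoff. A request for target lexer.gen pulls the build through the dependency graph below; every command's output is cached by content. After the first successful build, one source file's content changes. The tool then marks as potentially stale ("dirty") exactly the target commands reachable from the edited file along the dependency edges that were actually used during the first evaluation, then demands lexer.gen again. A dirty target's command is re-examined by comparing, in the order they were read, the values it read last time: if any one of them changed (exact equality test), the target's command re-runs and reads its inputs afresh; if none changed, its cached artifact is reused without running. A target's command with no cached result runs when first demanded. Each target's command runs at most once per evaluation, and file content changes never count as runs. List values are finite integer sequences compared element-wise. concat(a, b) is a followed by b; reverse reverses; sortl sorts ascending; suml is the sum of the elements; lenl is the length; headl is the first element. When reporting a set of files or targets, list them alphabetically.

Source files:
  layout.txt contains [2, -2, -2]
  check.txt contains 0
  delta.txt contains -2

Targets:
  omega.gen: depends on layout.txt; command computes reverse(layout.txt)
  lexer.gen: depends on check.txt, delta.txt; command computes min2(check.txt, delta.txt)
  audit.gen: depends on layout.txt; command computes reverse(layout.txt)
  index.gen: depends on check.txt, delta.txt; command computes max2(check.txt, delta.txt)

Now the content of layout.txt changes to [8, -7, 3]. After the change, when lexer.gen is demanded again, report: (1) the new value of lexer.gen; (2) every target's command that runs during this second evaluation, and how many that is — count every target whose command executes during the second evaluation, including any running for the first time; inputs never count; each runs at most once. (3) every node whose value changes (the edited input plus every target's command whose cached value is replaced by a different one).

Demanding lexer.gen again yields -2.
0 target commands run: none.
The nodes whose values change: layout.txt.
Note the shortcut — layout.txt feeds only undemanded nodes, so no recomputation happens.

First demand of the output computes:
  lexer.gen = min2(0, -2) = -2

After the edit, cleaning proceeds:
  layout.txt only reaches undemanded nodes; the second demand re-runs nothing.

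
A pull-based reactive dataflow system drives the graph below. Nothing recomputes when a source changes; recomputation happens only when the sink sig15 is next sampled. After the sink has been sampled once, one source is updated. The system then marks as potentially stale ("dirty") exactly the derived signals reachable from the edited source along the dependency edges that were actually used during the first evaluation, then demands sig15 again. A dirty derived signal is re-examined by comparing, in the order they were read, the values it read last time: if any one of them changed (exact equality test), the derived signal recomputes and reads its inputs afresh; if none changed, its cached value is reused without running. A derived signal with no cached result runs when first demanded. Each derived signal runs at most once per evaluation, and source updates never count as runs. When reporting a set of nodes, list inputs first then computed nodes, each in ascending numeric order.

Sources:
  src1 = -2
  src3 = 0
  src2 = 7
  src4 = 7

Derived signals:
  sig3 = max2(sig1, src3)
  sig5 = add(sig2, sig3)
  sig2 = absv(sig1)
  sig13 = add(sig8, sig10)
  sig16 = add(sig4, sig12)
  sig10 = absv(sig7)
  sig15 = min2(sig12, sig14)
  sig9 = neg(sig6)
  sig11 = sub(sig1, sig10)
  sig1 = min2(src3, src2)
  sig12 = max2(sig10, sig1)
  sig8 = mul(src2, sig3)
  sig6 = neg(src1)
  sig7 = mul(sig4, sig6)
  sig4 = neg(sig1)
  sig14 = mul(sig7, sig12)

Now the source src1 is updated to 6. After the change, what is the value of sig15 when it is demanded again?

First evaluation (everything demanded from the output):
  sig1 = min2(0, 7) = 0
  sig4 = neg(0) = 0
  sig6 = neg(-2) = 2
  sig7 = mul(0, 2) = 0
  sig10 = absv(0) = 0
  sig12 = max2(0, 0) = 0
  sig14 = mul(0, 0) = 0
  sig15 = min2(0, 0) = 0

Propagation after the edit:
  sig6: runs — src1 -2->6; result -6.
  sig7: runs — sig6 2->-6; result 0 (same value as before).
  sig10: checked — values it read are unchanged (sig7 unchanged); reused cached 0 without running.
  sig12: checked — values it read are unchanged (sig10 unchanged, sig1 unchanged); reused cached 0 without running.
  sig14: checked — values it read are unchanged (sig7 unchanged, sig12 unchanged); reused cached 0 without running.
  sig15: checked — values it read are unchanged (sig12 unchanged, sig14 unchanged); reused cached 0 without running.

Key observation: the change is absorbed at sig7 — it re-runs but produces the same value, and the output's value is unchanged.

New value of sig15: 0.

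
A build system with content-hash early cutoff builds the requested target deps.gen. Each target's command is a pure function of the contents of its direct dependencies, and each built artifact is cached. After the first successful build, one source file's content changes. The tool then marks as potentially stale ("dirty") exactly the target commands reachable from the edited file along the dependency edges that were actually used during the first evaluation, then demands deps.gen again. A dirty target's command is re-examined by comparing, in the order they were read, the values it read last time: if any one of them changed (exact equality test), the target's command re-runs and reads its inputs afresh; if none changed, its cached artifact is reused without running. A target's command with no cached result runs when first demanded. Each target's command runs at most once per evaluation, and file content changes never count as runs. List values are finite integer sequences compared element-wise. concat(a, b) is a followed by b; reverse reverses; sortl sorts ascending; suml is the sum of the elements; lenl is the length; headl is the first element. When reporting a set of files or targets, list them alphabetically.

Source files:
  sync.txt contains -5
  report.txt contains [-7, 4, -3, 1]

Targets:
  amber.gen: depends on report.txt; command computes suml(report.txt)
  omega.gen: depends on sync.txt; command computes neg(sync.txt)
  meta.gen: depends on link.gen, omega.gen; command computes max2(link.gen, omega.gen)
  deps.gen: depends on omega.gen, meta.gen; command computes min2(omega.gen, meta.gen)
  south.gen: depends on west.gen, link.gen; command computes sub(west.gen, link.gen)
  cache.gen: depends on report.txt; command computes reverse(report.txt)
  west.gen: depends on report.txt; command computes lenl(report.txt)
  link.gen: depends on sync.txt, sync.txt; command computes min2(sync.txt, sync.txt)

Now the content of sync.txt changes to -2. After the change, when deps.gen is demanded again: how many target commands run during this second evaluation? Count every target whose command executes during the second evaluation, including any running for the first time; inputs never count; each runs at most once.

Target commands that run: deps.gen, link.gen, meta.gen, omega.gen — 4 in total.

First evaluation (everything demanded from the output):
  link.gen = min2(-5, -5) = -5
  omega.gen = neg(-5) = 5
  meta.gen = max2(-5, 5) = 5
  deps.gen = min2(5, 5) = 5

Propagation after the edit:
  link.gen: runs — sync.txt -5->-2; sync.txt -5->-2; result -2.
  omega.gen: runs — sync.txt -5->-2; result 2.
  meta.gen: runs — link.gen -5->-2; omega.gen 5->2; result 2.
  deps.gen: runs — omega.gen 5->2; meta.gen 5->2; result 2.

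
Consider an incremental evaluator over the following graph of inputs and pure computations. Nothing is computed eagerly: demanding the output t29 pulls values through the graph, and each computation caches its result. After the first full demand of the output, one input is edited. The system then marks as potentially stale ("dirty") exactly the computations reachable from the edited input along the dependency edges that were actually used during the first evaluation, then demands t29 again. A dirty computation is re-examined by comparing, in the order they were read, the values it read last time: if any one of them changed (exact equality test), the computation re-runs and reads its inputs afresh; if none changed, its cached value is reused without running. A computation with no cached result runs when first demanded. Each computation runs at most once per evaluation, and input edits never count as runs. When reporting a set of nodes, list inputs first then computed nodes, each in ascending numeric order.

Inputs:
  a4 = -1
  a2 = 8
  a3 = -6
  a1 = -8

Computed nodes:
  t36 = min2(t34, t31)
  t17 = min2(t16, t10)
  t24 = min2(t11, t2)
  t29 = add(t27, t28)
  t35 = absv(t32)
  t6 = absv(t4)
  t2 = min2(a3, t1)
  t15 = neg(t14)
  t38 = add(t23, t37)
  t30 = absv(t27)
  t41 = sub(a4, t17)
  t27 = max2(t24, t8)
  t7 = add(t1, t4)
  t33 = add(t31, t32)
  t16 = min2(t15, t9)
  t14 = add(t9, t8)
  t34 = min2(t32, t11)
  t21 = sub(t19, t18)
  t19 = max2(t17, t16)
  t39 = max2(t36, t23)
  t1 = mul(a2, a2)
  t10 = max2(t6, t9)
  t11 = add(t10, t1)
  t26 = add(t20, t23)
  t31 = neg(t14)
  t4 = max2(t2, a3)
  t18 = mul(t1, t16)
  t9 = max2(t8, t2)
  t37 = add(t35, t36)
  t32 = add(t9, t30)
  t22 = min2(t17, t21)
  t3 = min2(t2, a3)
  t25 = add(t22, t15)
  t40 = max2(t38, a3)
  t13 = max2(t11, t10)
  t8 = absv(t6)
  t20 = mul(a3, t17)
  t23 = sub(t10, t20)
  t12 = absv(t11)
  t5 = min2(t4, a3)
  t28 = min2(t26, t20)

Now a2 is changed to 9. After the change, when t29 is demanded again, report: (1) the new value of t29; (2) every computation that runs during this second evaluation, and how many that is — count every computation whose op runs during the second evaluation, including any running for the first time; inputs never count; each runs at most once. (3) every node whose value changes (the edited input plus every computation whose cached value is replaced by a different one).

t29 now evaluates to 12.
Run set: t1, t2, t11, t24 (4 run).
Changed values: a2, t1, t11.
The important point: at t4 every value read last time is unchanged, so the dirty flag clears without a run.

Initial pass — values computed on the first demand:
  t1 = mul(8, 8) = 64
  t2 = min2(-6, 64) = -6
  t4 = max2(-6, -6) = -6
  t6 = absv(-6) = 6
  t8 = absv(6) = 6
  t9 = max2(6, -6) = 6
  t10 = max2(6, 6) = 6
  t11 = add(6, 64) = 70
  t14 = add(6, 6) = 12
  t15 = neg(12) = -12
  t16 = min2(-12, 6) = -12
  t17 = min2(-12, 6) = -12
  t20 = mul(-6, -12) = 72
  t23 = sub(6, 72) = -66
  t24 = min2(70, -6) = -6
  t26 = add(72, -66) = 6
  t27 = max2(-6, 6) = 6
  t28 = min2(6, 72) = 6
  t29 = add(6, 6) = 12

Second demand — change propagation:
  t1: re-runs because a2 8->9; a2 8->9; new result 81.
  t2: re-runs because t1 64->81; new result -6 (unchanged).
  t4: re-examined; everything it read last time is the same (t2 unchanged, a3 unchanged) — cache -6 kept, no run.
  t6: re-examined; everything it read last time is the same (t4 unchanged) — cache 6 kept, no run.
  t8: re-examined; everything it read last time is the same (t6 unchanged) — cache 6 kept, no run.
  t9: re-examined; everything it read last time is the same (t8 unchanged, t2 unchanged) — cache 6 kept, no run.
  t10: re-examined; everything it read last time is the same (t6 unchanged, t9 unchanged) — cache 6 kept, no run.
  t11: re-runs because t1 64->81; new result 87.
  t14: re-examined; everything it read last time is the same (t9 unchanged, t8 unchanged) — cache 12 kept, no run.
  t15: re-examined; everything it read last time is the same (t14 unchanged) — cache -12 kept, no run.
  t16: re-examined; everything it read last time is the same (t15 unchanged, t9 unchanged) — cache -12 kept, no run.
  t17: re-examined; everything it read last time is the same (t16 unchanged, t10 unchanged) — cache -12 kept, no run.
  t20: re-examined; everything it read last time is the same (a3 unchanged, t17 unchanged) — cache 72 kept, no run.
  t23: re-examined; everything it read last time is the same (t10 unchanged, t20 unchanged) — cache -66 kept, no run.
  t24: re-runs because t11 70->87; new result -6 (unchanged).
  t26: re-examined; everything it read last time is the same (t20 unchanged, t23 unchanged) — cache 6 kept, no run.
  t27: re-examined; everything it read last time is the same (t24 unchanged, t8 unchanged) — cache 6 kept, no run.
  t28: re-examined; everything it read last time is the same (t26 unchanged, t20 unchanged) — cache 6 kept, no run.
  t29: re-examined; everything it read last time is the same (t27 unchanged, t28 unchanged) — cache 12 kept, no run.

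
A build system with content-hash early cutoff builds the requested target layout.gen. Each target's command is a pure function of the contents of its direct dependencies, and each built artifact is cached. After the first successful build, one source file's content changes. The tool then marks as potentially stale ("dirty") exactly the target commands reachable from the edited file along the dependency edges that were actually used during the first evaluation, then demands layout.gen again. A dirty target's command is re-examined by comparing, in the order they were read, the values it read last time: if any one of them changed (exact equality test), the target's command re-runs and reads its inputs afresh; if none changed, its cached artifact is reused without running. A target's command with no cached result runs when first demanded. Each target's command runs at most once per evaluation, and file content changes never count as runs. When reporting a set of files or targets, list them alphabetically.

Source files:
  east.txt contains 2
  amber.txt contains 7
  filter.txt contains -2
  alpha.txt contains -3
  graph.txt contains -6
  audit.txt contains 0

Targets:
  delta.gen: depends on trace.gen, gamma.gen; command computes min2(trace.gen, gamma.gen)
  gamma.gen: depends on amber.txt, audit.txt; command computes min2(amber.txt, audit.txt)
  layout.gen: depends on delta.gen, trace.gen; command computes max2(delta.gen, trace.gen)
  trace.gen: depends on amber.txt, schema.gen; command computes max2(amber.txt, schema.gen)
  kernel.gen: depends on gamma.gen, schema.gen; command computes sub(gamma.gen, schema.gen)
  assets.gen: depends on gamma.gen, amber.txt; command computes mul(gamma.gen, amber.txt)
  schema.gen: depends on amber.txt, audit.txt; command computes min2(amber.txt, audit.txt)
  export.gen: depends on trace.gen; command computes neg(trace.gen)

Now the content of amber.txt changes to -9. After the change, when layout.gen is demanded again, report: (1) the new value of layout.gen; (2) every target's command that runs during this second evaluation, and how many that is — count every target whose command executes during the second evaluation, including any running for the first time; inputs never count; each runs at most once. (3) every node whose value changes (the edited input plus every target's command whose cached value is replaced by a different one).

New value of layout.gen: -9.
Target commands that run: delta.gen, gamma.gen, layout.gen, schema.gen, trace.gen — 5 in total.
Values that change: amber.txt, delta.gen, gamma.gen, layout.gen, schema.gen, trace.gen.

First evaluation (everything demanded from the output):
  gamma.gen = min2(7, 0) = 0
  schema.gen = min2(7, 0) = 0
  trace.gen = max2(7, 0) = 7
  delta.gen = min2(7, 0) = 0
  layout.gen = max2(0, 7) = 7

Propagation after the edit:
  gamma.gen: runs — amber.txt 7->-9; result -9.
  schema.gen: runs — amber.txt 7->-9; result -9.
  trace.gen: runs — amber.txt 7->-9; schema.gen 0->-9; result -9.
  delta.gen: runs — trace.gen 7->-9; gamma.gen 0->-9; result -9.
  layout.gen: runs — delta.gen 0->-9; trace.gen 7->-9; result -9.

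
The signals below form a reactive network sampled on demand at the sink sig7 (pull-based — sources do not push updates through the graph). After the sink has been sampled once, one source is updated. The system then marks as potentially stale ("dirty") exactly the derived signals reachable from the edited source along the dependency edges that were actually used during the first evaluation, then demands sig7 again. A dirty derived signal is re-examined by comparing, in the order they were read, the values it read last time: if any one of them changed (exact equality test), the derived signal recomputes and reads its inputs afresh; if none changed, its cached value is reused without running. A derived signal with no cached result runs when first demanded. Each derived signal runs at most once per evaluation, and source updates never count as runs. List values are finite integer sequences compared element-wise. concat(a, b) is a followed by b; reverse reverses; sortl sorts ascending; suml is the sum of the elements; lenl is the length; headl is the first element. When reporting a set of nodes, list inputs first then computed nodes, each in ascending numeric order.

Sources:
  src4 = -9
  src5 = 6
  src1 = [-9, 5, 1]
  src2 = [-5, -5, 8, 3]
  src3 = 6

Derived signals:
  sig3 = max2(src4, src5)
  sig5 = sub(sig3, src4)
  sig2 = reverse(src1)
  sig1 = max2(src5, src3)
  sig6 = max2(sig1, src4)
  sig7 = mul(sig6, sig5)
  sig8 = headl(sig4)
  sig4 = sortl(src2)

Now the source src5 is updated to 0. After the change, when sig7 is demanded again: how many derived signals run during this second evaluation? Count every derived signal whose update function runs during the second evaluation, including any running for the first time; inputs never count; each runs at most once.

Run set: sig1, sig3, sig5, sig7 (4 run).
The important point: at sig6 every value read last time is unchanged, so the dirty flag clears without a run.

Initial pass — values computed on the first demand:
  sig1 = max2(6, 6) = 6
  sig3 = max2(-9, 6) = 6
  sig5 = sub(6, -9) = 15
  sig6 = max2(6, -9) = 6
  sig7 = mul(6, 15) = 90

Second demand — change propagation:
  sig1: re-runs because src5 6->0; new result 6 (unchanged).
  sig3: re-runs because src5 6->0; new result 0.
  sig5: re-runs because sig3 6->0; new result 9.
  sig6: re-examined; everything it read last time is the same (sig1 unchanged, src4 unchanged) — cache 6 kept, no run.
  sig7: re-runs because sig5 15->9; new result 54.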